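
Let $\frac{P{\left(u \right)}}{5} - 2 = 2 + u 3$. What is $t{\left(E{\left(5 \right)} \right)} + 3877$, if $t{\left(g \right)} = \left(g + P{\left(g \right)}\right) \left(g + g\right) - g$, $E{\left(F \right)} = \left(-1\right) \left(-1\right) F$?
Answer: $4872$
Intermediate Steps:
$P{\left(u \right)} = 20 + 15 u$ ($P{\left(u \right)} = 10 + 5 \left(2 + u 3\right) = 10 + 5 \left(2 + 3 u\right) = 10 + \left(10 + 15 u\right) = 20 + 15 u$)
$E{\left(F \right)} = F$ ($E{\left(F \right)} = 1 F = F$)
$t{\left(g \right)} = - g + 2 g \left(20 + 16 g\right)$ ($t{\left(g \right)} = \left(g + \left(20 + 15 g\right)\right) \left(g + g\right) - g = \left(20 + 16 g\right) 2 g - g = 2 g \left(20 + 16 g\right) - g = - g + 2 g \left(20 + 16 g\right)$)
$t{\left(E{\left(5 \right)} \right)} + 3877 = 5 \left(39 + 32 \cdot 5\right) + 3877 = 5 \left(39 + 160\right) + 3877 = 5 \cdot 199 + 3877 = 995 + 3877 = 4872$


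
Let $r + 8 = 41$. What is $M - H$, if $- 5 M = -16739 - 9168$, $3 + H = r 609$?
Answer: $- \frac{74563}{5} \approx -14913.0$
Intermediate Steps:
$r = 33$ ($r = -8 + 41 = 33$)
$H = 20094$ ($H = -3 + 33 \cdot 609 = -3 + 20097 = 20094$)
$M = \frac{25907}{5}$ ($M = - \frac{-16739 - 9168}{5} = \left(- \frac{1}{5}\right) \left(-25907\right) = \frac{25907}{5} \approx 5181.4$)
$M - H = \frac{25907}{5} - 20094 = - \frac{74563}{5}$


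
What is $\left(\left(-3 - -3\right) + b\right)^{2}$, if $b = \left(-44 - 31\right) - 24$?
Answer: $9801$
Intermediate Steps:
$b = -99$ ($b = -75 - 24 = -99$)
$\left(\left(-3 - -3\right) + b\right)^{2} = \left(\left(-3 - -3\right) - 99\right)^{2} = \left(\left(-3 + 3\right) - 99\right)^{2} = \left(0 - 99\right)^{2} = \left(-99\right)^{2} = 9801$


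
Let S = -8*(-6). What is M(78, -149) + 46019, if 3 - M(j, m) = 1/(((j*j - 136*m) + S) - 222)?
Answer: 1204579827/26174 ≈ 46022.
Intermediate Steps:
S = 48
M(j, m) = 3 - 1/(-174 + j² - 136*m) (M(j, m) = 3 - 1/(((j*j - 136*m) + 48) - 222) = 3 - 1/(((j² - 136*m) + 48) - 222) = 3 - 1/((48 + j² - 136*m) - 222) = 3 - 1/(-174 + j² - 136*m))
M(78, -149) + 46019 = (-523 - 408*(-149) + 3*78²)/(-174 + 78² - 136*(-149)) + 46019 = (-523 + 60792 + 3*6084)/(-174 + 6084 + 20264) + 46019 = (-523 + 60792 + 18252)/26174 + 46019 = (1/26174)*78521 + 46019 = 78521/26174 + 46019 = 1204579827/26174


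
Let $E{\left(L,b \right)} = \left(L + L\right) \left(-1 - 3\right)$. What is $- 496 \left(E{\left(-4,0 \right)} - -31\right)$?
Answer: $-31248$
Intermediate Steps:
$E{\left(L,b \right)} = - 8 L$ ($E{\left(L,b \right)} = 2 L \left(-4\right) = - 8 L$)
$- 496 \left(E{\left(-4,0 \right)} - -31\right) = - 496 \left(\left(-8\right) \left(-4\right) - -31\right) = - 496 \left(32 + 31\right) = \left(-496\right) 63 = -31248$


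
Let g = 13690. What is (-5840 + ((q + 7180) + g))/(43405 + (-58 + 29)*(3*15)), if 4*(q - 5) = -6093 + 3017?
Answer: 7133/21050 ≈ 0.33886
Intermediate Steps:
q = -764 (q = 5 + (-6093 + 3017)/4 = 5 + (¼)*(-3076) = 5 - 769 = -764)
(-5840 + ((q + 7180) + g))/(43405 + (-58 + 29)*(3*15)) = (-5840 + ((-764 + 7180) + 13690))/(43405 + (-58 + 29)*(3*15)) = (-5840 + (6416 + 13690))/(43405 - 29*45) = (-5840 + 20106)/(43405 - 1305) = 14266/42100 = 14266*(1/42100) = 7133/21050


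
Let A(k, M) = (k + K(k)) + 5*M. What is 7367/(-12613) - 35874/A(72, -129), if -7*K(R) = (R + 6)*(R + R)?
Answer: 1018352051/64086653 ≈ 15.890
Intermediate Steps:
K(R) = -2*R*(6 + R)/7 (K(R) = -(R + 6)*(R + R)/7 = -(6 + R)*2*R/7 = -2*R*(6 + R)/7)
A(k, M) = k + 5*M - 2*k*(6 + k)/7 (A(k, M) = (k - 2*k*(6 + k)/7) + 5*M = k + 5*M - 2*k*(6 + k)/7)
7367/(-12613) - 35874/A(72, -129) = 7367/(-12613) - 35874/(5*(-129) - 5/7*72 - 2/7*72**2) = 7367*(-1/12613) - 35874/(-645 - 360/7 - 2/7*5184) = -7367/12613 - 35874/(-645 - 360/7 - 10368/7) = -7367/12613 - 35874/(-15243/7) = -7367/12613 - 35874*(-7/15243) = -7367/12613 + 83706/5081 = 1018352051/64086653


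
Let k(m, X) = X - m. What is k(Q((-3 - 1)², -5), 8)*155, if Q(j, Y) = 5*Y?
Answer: 5115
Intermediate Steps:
k(Q((-3 - 1)², -5), 8)*155 = (8 - 5*(-5))*155 = (8 - 1*(-25))*155 = (8 + 25)*155 = 33*155 = 5115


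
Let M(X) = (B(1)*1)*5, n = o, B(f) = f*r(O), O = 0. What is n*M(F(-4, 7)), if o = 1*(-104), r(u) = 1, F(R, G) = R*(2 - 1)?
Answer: -520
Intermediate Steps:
F(R, G) = R (F(R, G) = R*1 = R)
B(f) = f (B(f) = f*1 = f)
o = -104
n = -104
M(X) = 5 (M(X) = (1*1)*5 = 1*5 = 5)
n*M(F(-4, 7)) = -104*5 = -520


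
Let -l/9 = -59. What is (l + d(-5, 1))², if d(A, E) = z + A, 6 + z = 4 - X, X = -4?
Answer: 278784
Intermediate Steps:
l = 531 (l = -9*(-59) = 531)
z = 2 (z = -6 + (4 - 1*(-4)) = -6 + (4 + 4) = -6 + 8 = 2)
d(A, E) = 2 + A
(l + d(-5, 1))² = (531 + (2 - 5))² = (531 - 3)² = 528² = 278784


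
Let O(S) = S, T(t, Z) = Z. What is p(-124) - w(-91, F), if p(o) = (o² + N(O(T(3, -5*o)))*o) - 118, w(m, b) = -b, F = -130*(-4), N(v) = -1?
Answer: 15902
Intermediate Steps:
F = 520
p(o) = -118 + o² - o (p(o) = (o² - o) - 118 = -118 + o² - o)
p(-124) - w(-91, F) = (-118 + (-124)² - 1*(-124)) - (-1)*520 = (-118 + 15376 + 124) - 1*(-520) = 15382 + 520 = 15902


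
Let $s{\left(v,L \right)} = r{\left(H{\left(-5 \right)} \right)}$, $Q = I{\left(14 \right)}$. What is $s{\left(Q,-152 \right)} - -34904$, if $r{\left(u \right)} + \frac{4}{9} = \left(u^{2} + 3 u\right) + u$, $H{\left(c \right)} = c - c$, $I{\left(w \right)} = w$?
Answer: $\frac{314132}{9} \approx 34904.0$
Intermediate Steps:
$Q = 14$
$H{\left(c \right)} = 0$
$r{\left(u \right)} = - \frac{4}{9} + u^{2} + 4 u$ ($r{\left(u \right)} = - \frac{4}{9} + \left(\left(u^{2} + 3 u\right) + u\right) = - \frac{4}{9} + \left(u^{2} + 4 u\right) = - \frac{4}{9} + u^{2} + 4 u$)
$s{\left(v,L \right)} = - \frac{4}{9}$ ($s{\left(v,L \right)} = - \frac{4}{9} + 0^{2} + 4 \cdot 0 = - \frac{4}{9} + 0 + 0 = - \frac{4}{9}$)
$s{\left(Q,-152 \right)} - -34904 = - \frac{4}{9} - -34904 = - \frac{4}{9} + 34904 = \frac{314132}{9}$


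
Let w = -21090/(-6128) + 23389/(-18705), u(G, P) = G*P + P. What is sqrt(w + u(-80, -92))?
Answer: sqrt(5970061241412446670)/28656060 ≈ 85.265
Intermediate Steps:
u(G, P) = P + G*P
w = 125580329/57312120 (w = -21090*(-1/6128) + 23389*(-1/18705) = 10545/3064 - 23389/18705 = 125580329/57312120 ≈ 2.1912)
sqrt(w + u(-80, -92)) = sqrt(125580329/57312120 - 92*(1 - 80)) = sqrt(125580329/57312120 - 92*(-79)) = sqrt(125580329/57312120 + 7268) = sqrt(416670068489/57312120) = sqrt(5970061241412446670)/28656060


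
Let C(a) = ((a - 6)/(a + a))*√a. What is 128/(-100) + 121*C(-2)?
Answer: -32/25 + 242*I*√2 ≈ -1.28 + 342.24*I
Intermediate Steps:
C(a) = (-6 + a)/(2*√a) (C(a) = ((-6 + a)/((2*a)))*√a = ((-6 + a)*(1/(2*a)))*√a = ((-6 + a)/(2*a))*√a = (-6 + a)/(2*√a))
128/(-100) + 121*C(-2) = 128/(-100) + 121*((-6 - 2)/(2*√(-2))) = 128*(-1/100) + 121*((½)*(-I*√2/2)*(-8)) = -32/25 + 121*(2*I*√2) = -32/25 + 242*I*√2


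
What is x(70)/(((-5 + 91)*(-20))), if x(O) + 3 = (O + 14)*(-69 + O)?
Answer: -81/1720 ≈ -0.047093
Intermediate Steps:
x(O) = -3 + (-69 + O)*(14 + O) (x(O) = -3 + (O + 14)*(-69 + O) = -3 + (14 + O)*(-69 + O) = -3 + (-69 + O)*(14 + O))
x(70)/(((-5 + 91)*(-20))) = (-969 + 70**2 - 55*70)/(((-5 + 91)*(-20))) = (-969 + 4900 - 3850)/((86*(-20))) = 81/(-1720) = 81*(-1/1720) = -81/1720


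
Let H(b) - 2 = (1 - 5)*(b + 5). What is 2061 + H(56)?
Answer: 1819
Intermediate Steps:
H(b) = -18 - 4*b (H(b) = 2 + (1 - 5)*(b + 5) = 2 - 4*(5 + b) = 2 + (-20 - 4*b) = -18 - 4*b)
2061 + H(56) = 2061 + (-18 - 4*56) = 2061 + (-18 - 224) = 2061 - 242 = 1819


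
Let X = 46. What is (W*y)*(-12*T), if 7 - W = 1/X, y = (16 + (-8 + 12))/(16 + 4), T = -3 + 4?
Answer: -1926/23 ≈ -83.739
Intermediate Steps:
T = 1
y = 1 (y = (16 + 4)/20 = 20*(1/20) = 1)
W = 321/46 (W = 7 - 1/46 = 321/46 ≈ 6.9783)
(W*y)*(-12*T) = ((321/46)*1)*(-12*1) = (321/46)*(-12) = -1926/23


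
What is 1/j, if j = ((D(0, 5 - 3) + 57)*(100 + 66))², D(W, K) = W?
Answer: 1/89529444 ≈ 1.1170e-8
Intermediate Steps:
j = 89529444 (j = ((0 + 57)*(100 + 66))² = (57*166)² = 9462² = 89529444)
1/j = 1/89529444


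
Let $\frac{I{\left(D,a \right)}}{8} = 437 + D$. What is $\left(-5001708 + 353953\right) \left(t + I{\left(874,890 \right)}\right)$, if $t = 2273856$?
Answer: $-10617071247720$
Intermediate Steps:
$I{\left(D,a \right)} = 3496 + 8 D$ ($I{\left(D,a \right)} = 8 \left(437 + D\right) = 3496 + 8 D$)
$\left(-5001708 + 353953\right) \left(t + I{\left(874,890 \right)}\right) = \left(-5001708 + 353953\right) \left(2273856 + \left(3496 + 8 \cdot 874\right)\right) = - 4647755 \left(2273856 + \left(3496 + 6992\right)\right) = - 4647755 \left(2273856 + 10488\right) = \left(-4647755\right) 2284344 = -10617071247720$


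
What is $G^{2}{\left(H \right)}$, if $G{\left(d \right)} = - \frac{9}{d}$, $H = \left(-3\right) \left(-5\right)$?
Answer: $\frac{9}{25} \approx 0.36$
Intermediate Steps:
$H = 15$
$G^{2}{\left(H \right)} = \left(- \frac{9}{15}\right)^{2} = \left(\left(-9\right) \frac{1}{15}\right)^{2} = \left(- \frac{3}{5}\right)^{2} = \frac{9}{25}$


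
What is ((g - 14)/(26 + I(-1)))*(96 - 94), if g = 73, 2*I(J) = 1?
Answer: 236/53 ≈ 4.4528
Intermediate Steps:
I(J) = ½ (I(J) = (½)*1 = ½)
((g - 14)/(26 + I(-1)))*(96 - 94) = ((73 - 14)/(26 + ½))*(96 - 94) = (59/(53/2))*2 = (59*(2/53))*2 = (118/53)*2 = 236/53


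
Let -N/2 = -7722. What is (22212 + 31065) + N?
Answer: 68721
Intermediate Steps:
N = 15444 (N = -2*(-7722) = 15444)
(22212 + 31065) + N = (22212 + 31065) + 15444 = 53277 + 15444 = 68721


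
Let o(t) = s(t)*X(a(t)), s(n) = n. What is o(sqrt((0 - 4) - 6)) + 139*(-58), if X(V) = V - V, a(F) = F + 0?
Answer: -8062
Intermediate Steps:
a(F) = F
X(V) = 0
o(t) = 0 (o(t) = t*0 = 0)
o(sqrt((0 - 4) - 6)) + 139*(-58) = 0 + 139*(-58) = 0 - 8062 = -8062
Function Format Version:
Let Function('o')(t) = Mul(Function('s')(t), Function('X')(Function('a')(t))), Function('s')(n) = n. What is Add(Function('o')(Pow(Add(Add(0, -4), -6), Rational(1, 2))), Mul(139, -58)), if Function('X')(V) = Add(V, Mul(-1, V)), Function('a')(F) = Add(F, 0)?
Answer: -8062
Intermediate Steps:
Function('a')(F) = F
Function('X')(V) = 0
Function('o')(t) = 0 (Function('o')(t) = Mul(t, 0) = 0)
Add(Function('o')(Pow(Add(Add(0, -4), -6), Rational(1, 2))), Mul(139, -58)) = Add(0, Mul(139, -58)) = Add(0, -8062) = -8062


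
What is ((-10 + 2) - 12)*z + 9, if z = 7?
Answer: -131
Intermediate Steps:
((-10 + 2) - 12)*z + 9 = ((-10 + 2) - 12)*7 + 9 = (-8 - 12)*7 + 9 = -20*7 + 9 = -140 + 9 = -131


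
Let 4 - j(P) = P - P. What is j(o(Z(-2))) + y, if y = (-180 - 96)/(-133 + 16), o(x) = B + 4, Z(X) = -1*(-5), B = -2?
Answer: 248/39 ≈ 6.3590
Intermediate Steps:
Z(X) = 5
o(x) = 2 (o(x) = -2 + 4 = 2)
j(P) = 4 (j(P) = 4 - (P - P) = 4 - 1*0 = 4 + 0 = 4)
y = 92/39 (y = -276/(-117) = -276*(-1/117) = 92/39 ≈ 2.3590)
j(o(Z(-2))) + y = 4 + 92/39 = 248/39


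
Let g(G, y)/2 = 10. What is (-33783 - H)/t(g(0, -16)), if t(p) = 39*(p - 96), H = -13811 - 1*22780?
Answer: -18/19 ≈ -0.94737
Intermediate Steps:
g(G, y) = 20 (g(G, y) = 2*10 = 20)
H = -36591 (H = -13811 - 22780 = -36591)
t(p) = -3744 + 39*p (t(p) = 39*(-96 + p) = -3744 + 39*p)
(-33783 - H)/t(g(0, -16)) = (-33783 - 1*(-36591))/(-3744 + 39*20) = (-33783 + 36591)/(-3744 + 780) = 2808/(-2964) = 2808*(-1/2964) = -18/19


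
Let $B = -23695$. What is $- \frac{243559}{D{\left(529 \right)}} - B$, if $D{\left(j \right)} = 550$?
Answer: $\frac{12788691}{550} \approx 23252.0$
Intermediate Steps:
$- \frac{243559}{D{\left(529 \right)}} - B = - \frac{243559}{550} - -23695 = \left(-243559\right) \frac{1}{550} + 23695 = - \frac{243559}{550} + 23695 = \frac{12788691}{550}$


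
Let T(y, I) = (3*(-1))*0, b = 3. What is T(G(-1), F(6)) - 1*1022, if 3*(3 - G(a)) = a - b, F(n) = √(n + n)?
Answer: -1022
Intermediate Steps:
F(n) = √2*√n (F(n) = √(2*n) = √2*√n)
G(a) = 4 - a/3 (G(a) = 3 - (a - 1*3)/3 = 3 - (a - 3)/3 = 3 - (-3 + a)/3 = 3 + (1 - a/3) = 4 - a/3)
T(y, I) = 0 (T(y, I) = -3*0 = 0)
T(G(-1), F(6)) - 1*1022 = 0 - 1*1022 = 0 - 1022 = -1022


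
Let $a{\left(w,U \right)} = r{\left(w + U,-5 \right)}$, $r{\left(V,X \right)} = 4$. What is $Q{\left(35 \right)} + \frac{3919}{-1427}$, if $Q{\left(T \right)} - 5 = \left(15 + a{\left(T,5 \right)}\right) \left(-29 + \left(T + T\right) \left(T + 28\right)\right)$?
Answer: $\frac{118785269}{1427} \approx 83241.0$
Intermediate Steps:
$a{\left(w,U \right)} = 4$
$Q{\left(T \right)} = -546 + 38 T \left(28 + T\right)$ ($Q{\left(T \right)} = 5 + \left(15 + 4\right) \left(-29 + \left(T + T\right) \left(T + 28\right)\right) = 5 + 19 \left(-29 + 2 T \left(28 + T\right)\right) = 5 + \left(-551 + 38 T \left(28 + T\right)\right) = -546 + 38 T \left(28 + T\right)$)
$Q{\left(35 \right)} + \frac{3919}{-1427} = \left(-546 + 38 \cdot 35^{2} + 1064 \cdot 35\right) + \frac{3919}{-1427} = \left(-546 + 38 \cdot 1225 + 37240\right) + 3919 \left(- \frac{1}{1427}\right) = \left(-546 + 46550 + 37240\right) - \frac{3919}{1427} = 83244 - \frac{3919}{1427} = \frac{118785269}{1427}$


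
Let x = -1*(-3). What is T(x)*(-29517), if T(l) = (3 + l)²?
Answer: -1062612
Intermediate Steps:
x = 3
T(x)*(-29517) = (3 + 3)²*(-29517) = 6²*(-29517) = 36*(-29517) = -1062612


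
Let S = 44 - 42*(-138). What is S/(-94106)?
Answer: -2920/47053 ≈ -0.062058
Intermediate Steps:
S = 5840 (S = 44 + 5796 = 5840)
S/(-94106) = 5840/(-94106) = 5840*(-1/94106) = -2920/47053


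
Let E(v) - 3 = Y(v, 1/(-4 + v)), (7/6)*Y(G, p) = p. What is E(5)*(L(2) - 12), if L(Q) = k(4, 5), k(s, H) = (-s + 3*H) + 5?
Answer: 108/7 ≈ 15.429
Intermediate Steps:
Y(G, p) = 6*p/7
E(v) = 3 + 6/(7*(-4 + v))
k(s, H) = 5 - s + 3*H
L(Q) = 16 (L(Q) = 5 - 1*4 + 3*5 = 5 - 4 + 15 = 16)
E(5)*(L(2) - 12) = (3*(-26 + 7*5)/(7*(-4 + 5)))*(16 - 12) = ((3/7)*(-26 + 35)/1)*4 = ((3/7)*1*9)*4 = (27/7)*4 = 108/7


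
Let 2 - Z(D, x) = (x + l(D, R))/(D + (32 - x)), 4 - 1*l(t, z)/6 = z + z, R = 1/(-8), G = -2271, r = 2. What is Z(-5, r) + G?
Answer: -22701/10 ≈ -2270.1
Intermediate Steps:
R = -⅛ ≈ -0.12500
l(t, z) = 24 - 12*z (l(t, z) = 24 - 6*(z + z) = 24 - 12*z)
Z(D, x) = 2 - (51/2 + x)/(32 + D - x) (Z(D, x) = 2 - (x + (24 - 12*(-⅛)))/(D + (32 - x)) = 2 - (x + (24 + 3/2))/(32 + D - x) = 2 - (x + 51/2)/(32 + D - x) = 2 - (51/2 + x)/(32 + D - x))
Z(-5, r) + G = (77/2 - 3*2 + 2*(-5))/(32 - 5 - 1*2) - 2271 = (77/2 - 6 - 10)/(32 - 5 - 2) - 2271 = (45/2)/25 - 2271 = (1/25)*(45/2) - 2271 = 9/10 - 2271 = -22701/10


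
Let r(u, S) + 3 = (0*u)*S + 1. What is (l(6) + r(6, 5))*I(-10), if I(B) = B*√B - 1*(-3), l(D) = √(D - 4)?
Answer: -(2 - √2)*(3 - 10*I*√10) ≈ -1.7574 + 18.524*I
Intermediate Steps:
r(u, S) = -2 (r(u, S) = -3 + ((0*u)*S + 1) = -3 + (0*S + 1) = -3 + (0 + 1) = -3 + 1 = -2)
l(D) = √(-4 + D)
I(B) = 3 + B^(3/2) (I(B) = B^(3/2) + 3 = 3 + B^(3/2))
(l(6) + r(6, 5))*I(-10) = (√(-4 + 6) - 2)*(3 + (-10)^(3/2)) = (√2 - 2)*(3 - 10*I*√10) = (-2 + √2)*(3 - 10*I*√10)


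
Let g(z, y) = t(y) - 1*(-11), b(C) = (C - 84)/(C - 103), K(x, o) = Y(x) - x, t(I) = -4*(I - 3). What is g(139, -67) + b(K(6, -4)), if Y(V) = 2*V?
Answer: 28305/97 ≈ 291.80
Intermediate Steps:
t(I) = 12 - 4*I (t(I) = -4*(-3 + I) = 12 - 4*I)
K(x, o) = x (K(x, o) = 2*x - x = x)
b(C) = (-84 + C)/(-103 + C)
g(z, y) = 23 - 4*y (g(z, y) = (12 - 4*y) - 1*(-11) = (12 - 4*y) + 11 = 23 - 4*y)
g(139, -67) + b(K(6, -4)) = (23 - 4*(-67)) + (-84 + 6)/(-103 + 6) = (23 + 268) - 78/(-97) = 291 - 1/97*(-78) = 291 + 78/97 = 28305/97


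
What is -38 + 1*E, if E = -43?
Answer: -81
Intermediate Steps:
-38 + 1*E = -38 + 1*(-43) = -38 - 43 = -81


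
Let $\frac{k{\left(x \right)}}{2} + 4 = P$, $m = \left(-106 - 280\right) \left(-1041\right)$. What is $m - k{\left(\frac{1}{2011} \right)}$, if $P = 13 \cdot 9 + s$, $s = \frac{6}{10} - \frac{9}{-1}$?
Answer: $\frac{2007904}{5} \approx 4.0158 \cdot 10^{5}$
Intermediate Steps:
$m = 401826$ ($m = \left(-386\right) \left(-1041\right) = 401826$)
$s = \frac{48}{5}$ ($s = 6 \cdot \frac{1}{10} - -9 = \frac{3}{5} + 9 = \frac{48}{5} \approx 9.6$)
$P = \frac{633}{5}$ ($P = 13 \cdot 9 + \frac{48}{5} = 117 + \frac{48}{5} = \frac{633}{5} \approx 126.6$)
$k{\left(x \right)} = \frac{1226}{5}$ ($k{\left(x \right)} = -8 + 2 \cdot \frac{633}{5} = -8 + \frac{1266}{5} = \frac{1226}{5}$)
$m - k{\left(\frac{1}{2011} \right)} = 401826 - \frac{1226}{5} = \frac{2007904}{5}$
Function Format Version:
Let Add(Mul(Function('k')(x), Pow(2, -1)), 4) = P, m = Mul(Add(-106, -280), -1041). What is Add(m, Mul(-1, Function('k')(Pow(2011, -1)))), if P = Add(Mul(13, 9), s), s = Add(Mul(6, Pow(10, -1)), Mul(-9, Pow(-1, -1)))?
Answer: Rational(2007904, 5) ≈ 4.0158e+5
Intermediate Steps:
m = 401826 (m = Mul(-386, -1041) = 401826)
s = Rational(48, 5) (s = Add(Mul(6, Rational(1, 10)), Mul(-9, -1)) = Add(Rational(3, 5), 9) = Rational(48, 5) ≈ 9.6000)
P = Rational(633, 5) (P = Add(Mul(13, 9), Rational(48, 5)) = Add(117, Rational(48, 5)) = Rational(633, 5) ≈ 126.60)
Function('k')(x) = Rational(1226, 5) (Function('k')(x) = Add(-8, Mul(2, Rational(633, 5))) = Add(-8, Rational(1266, 5)) = Rational(1226, 5))
Add(m, Mul(-1, Function('k')(Pow(2011, -1)))) = Add(401826, Mul(-1, Rational(1226, 5))) = Add(401826, Rational(-1226, 5)) = Rational(2007904, 5)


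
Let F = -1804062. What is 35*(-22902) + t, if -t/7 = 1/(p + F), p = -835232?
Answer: -302225555939/377042 ≈ -8.0157e+5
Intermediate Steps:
t = 1/377042 (t = -7/(-835232 - 1804062) = -7/(-2639294) = -7*(-1/2639294) = 1/377042 ≈ 2.6522e-6)
35*(-22902) + t = 35*(-22902) + 1/377042 = -801570 + 1/377042 = -302225555939/377042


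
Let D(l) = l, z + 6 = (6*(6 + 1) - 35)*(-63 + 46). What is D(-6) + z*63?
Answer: -7881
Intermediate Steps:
z = -125 (z = -6 + (6*(6 + 1) - 35)*(-63 + 46) = -6 + (6*7 - 35)*(-17) = -6 + (42 - 35)*(-17) = -6 + 7*(-17) = -6 - 119 = -125)
D(-6) + z*63 = -6 - 125*63 = -6 - 7875 = -7881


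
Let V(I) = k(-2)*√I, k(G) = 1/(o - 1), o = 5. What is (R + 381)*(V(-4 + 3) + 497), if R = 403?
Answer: 389648 + 196*I ≈ 3.8965e+5 + 196.0*I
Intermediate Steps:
k(G) = ¼ (k(G) = 1/(5 - 1) = 1/4 = ¼)
V(I) = √I/4
(R + 381)*(V(-4 + 3) + 497) = (403 + 381)*(√(-4 + 3)/4 + 497) = 784*(√(-1)/4 + 497) = 784*(I/4 + 497) = 784*(497 + I/4) = 389648 + 196*I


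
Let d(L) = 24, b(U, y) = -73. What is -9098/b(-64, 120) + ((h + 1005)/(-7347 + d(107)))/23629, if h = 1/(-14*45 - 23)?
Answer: 1028000841028726/8248413375723 ≈ 124.63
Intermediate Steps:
h = -1/653 (h = 1/(-630 - 23) = 1/(-653) = -1/653 ≈ -0.0015314)
-9098/b(-64, 120) + ((h + 1005)/(-7347 + d(107)))/23629 = -9098/(-73) + ((-1/653 + 1005)/(-7347 + 24))/23629 = -9098*(-1/73) + ((656264/653)/(-7323))*(1/23629) = 9098/73 + ((656264/653)*(-1/7323))*(1/23629) = 9098/73 - 656264/4781919*1/23629 = 9098/73 - 656264/112991964051 = 1028000841028726/8248413375723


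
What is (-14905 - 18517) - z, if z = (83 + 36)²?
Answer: -47583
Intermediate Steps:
z = 14161 (z = 119² = 14161)
(-14905 - 18517) - z = (-14905 - 18517) - 1*14161 = -33422 - 14161 = -47583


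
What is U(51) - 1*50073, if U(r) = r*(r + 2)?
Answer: -47370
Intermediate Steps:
U(r) = r*(2 + r)
U(51) - 1*50073 = 51*(2 + 51) - 1*50073 = 51*53 - 50073 = 2703 - 50073 = -47370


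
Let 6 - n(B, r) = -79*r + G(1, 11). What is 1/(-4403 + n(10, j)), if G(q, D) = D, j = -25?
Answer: -1/6383 ≈ -0.00015667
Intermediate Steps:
n(B, r) = -5 + 79*r (n(B, r) = 6 - (-79*r + 11) = 6 - (11 - 79*r) = 6 + (-11 + 79*r) = -5 + 79*r)
1/(-4403 + n(10, j)) = 1/(-4403 + (-5 + 79*(-25))) = 1/(-4403 + (-5 - 1975)) = 1/(-4403 - 1980) = 1/(-6383) = -1/6383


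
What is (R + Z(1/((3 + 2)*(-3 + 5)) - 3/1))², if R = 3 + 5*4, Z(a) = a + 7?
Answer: 73441/100 ≈ 734.41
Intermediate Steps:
Z(a) = 7 + a
R = 23 (R = 3 + 20 = 23)
(R + Z(1/((3 + 2)*(-3 + 5)) - 3/1))² = (23 + (7 + (1/((3 + 2)*(-3 + 5)) - 3/1)))² = (23 + (7 + (1/(5*2) - 3*1)))² = (23 + (7 + (1/10 - 3)))² = (23 + (7 + (1*(⅒) - 3)))² = (23 + (7 + (⅒ - 3)))² = (23 + (7 - 29/10))² = (23 + 41/10)² = (271/10)² = 73441/100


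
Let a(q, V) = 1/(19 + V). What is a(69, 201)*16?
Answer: 4/55 ≈ 0.072727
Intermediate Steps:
a(69, 201)*16 = 16/(19 + 201) = 16/220 = (1/220)*16 = 4/55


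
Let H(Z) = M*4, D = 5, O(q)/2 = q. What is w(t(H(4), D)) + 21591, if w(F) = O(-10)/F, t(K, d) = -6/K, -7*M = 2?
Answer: 453331/21 ≈ 21587.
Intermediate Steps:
M = -2/7 (M = -1/7*2 = -2/7 ≈ -0.28571)
O(q) = 2*q
H(Z) = -8/7 (H(Z) = -2/7*4 = -8/7)
w(F) = -20/F (w(F) = (2*(-10))/F = -20/F)
w(t(H(4), D)) + 21591 = -20/((-6/(-8/7))) + 21591 = -20/((-6*(-7/8))) + 21591 = -20/21/4 + 21591 = -20*4/21 + 21591 = -80/21 + 21591 = 453331/21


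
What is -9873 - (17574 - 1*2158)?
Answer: -25289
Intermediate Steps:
-9873 - (17574 - 1*2158) = -9873 - (17574 - 2158) = -9873 - 1*15416 = -9873 - 15416 = -25289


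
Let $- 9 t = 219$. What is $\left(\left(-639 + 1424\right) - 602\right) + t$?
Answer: $\frac{476}{3} \approx 158.67$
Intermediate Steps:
$t = - \frac{73}{3}$ ($t = \left(- \frac{1}{9}\right) 219 = - \frac{73}{3} \approx -24.333$)
$\left(\left(-639 + 1424\right) - 602\right) + t = \left(\left(-639 + 1424\right) - 602\right) - \frac{73}{3} = \left(785 - 602\right) - \frac{73}{3} = 183 - \frac{73}{3} = \frac{476}{3}$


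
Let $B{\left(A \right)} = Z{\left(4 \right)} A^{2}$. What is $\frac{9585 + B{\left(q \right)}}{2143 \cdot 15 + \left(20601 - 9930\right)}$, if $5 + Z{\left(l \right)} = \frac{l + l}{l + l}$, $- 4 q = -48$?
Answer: $\frac{3003}{14272} \approx 0.21041$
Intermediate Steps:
$q = 12$ ($q = \left(- \frac{1}{4}\right) \left(-48\right) = 12$)
$Z{\left(l \right)} = -4$ ($Z{\left(l \right)} = -5 + \frac{l + l}{l + l} = -5 + \frac{2 l}{2 l} = -5 + 2 l \frac{1}{2 l} = -5 + 1 = -4$)
$B{\left(A \right)} = - 4 A^{2}$
$\frac{9585 + B{\left(q \right)}}{2143 \cdot 15 + \left(20601 - 9930\right)} = \frac{9585 - 4 \cdot 12^{2}}{2143 \cdot 15 + \left(20601 - 9930\right)} = \frac{9585 - 576}{32145 + 10671} = \frac{9585 - 576}{42816} = 9009 \cdot \frac{1}{42816} = \frac{3003}{14272}$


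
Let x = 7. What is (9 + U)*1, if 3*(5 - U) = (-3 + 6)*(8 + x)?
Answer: -1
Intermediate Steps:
U = -10 (U = 5 - (-3 + 6)*(8 + 7)/3 = 5 - 15 = -10)
(9 + U)*1 = (9 - 10)*1 = -1*1 = -1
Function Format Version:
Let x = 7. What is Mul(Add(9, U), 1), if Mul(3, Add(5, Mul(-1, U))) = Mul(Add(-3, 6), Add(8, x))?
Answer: -1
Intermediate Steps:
U = -10 (U = Add(5, Mul(Rational(-1, 3), Mul(Add(-3, 6), Add(8, 7)))) = Add(5, Mul(Rational(-1, 3), Mul(3, 15))) = Add(5, Mul(Rational(-1, 3), 45)) = Add(5, -15) = -10)
Mul(Add(9, U), 1) = Mul(Add(9, -10), 1) = Mul(-1, 1) = -1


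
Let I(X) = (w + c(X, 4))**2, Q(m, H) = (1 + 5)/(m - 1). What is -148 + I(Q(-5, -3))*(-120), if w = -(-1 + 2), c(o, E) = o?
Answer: -628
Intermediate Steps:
Q(m, H) = 6/(-1 + m)
w = -1 (w = -1*1 = -1)
I(X) = (-1 + X)**2
-148 + I(Q(-5, -3))*(-120) = -148 + (-1 + 6/(-1 - 5))**2*(-120) = -148 + (-1 + 6/(-6))**2*(-120) = -148 + (-1 + 6*(-1/6))**2*(-120) = -148 + (-1 - 1)**2*(-120) = -148 + (-2)**2*(-120) = -148 + 4*(-120) = -148 - 480 = -628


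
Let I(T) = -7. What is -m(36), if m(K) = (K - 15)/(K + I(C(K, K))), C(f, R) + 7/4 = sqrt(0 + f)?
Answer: -21/29 ≈ -0.72414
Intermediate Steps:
C(f, R) = -7/4 + sqrt(f) (C(f, R) = -7/4 + sqrt(0 + f) = -7/4 + sqrt(f))
m(K) = (-15 + K)/(-7 + K) (m(K) = (K - 15)/(K - 7) = (-15 + K)/(-7 + K))
-m(36) = -(-15 + 36)/(-7 + 36) = -21/29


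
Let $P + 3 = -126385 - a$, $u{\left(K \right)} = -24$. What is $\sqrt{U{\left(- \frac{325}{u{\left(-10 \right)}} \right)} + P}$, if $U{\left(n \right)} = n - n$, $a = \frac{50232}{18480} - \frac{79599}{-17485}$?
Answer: $\frac{i \sqrt{110667666926630}}{29590} \approx 355.52 i$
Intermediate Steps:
$a = \frac{215137}{29590}$ ($a = 50232 \cdot \frac{1}{18480} - - \frac{6123}{1345} = \frac{299}{110} + \frac{6123}{1345} = \frac{215137}{29590} \approx 7.2706$)
$P = - \frac{3740036057}{29590}$ ($P = -3 - \frac{3739947287}{29590} = - \frac{3740036057}{29590} \approx -1.264 \cdot 10^{5}$)
$U{\left(n \right)} = 0$
$\sqrt{U{\left(- \frac{325}{u{\left(-10 \right)}} \right)} + P} = \sqrt{0 - \frac{3740036057}{29590}} = \sqrt{- \frac{3740036057}{29590}} = \frac{i \sqrt{110667666926630}}{29590}$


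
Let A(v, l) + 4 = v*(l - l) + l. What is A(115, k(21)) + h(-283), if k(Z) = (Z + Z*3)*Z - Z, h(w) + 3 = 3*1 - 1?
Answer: 1738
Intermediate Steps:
h(w) = -1 (h(w) = -3 + (3*1 - 1) = -3 + (3 - 1) = -3 + 2 = -1)
k(Z) = -Z + 4*Z² (k(Z) = (Z + 3*Z)*Z - Z = (4*Z)*Z - Z = 4*Z² - Z = -Z + 4*Z²)
A(v, l) = -4 + l (A(v, l) = -4 + (v*(l - l) + l) = -4 + (v*0 + l) = -4 + (0 + l) = -4 + l)
A(115, k(21)) + h(-283) = (-4 + 21*(-1 + 4*21)) - 1 = (-4 + 21*(-1 + 84)) - 1 = (-4 + 21*83) - 1 = (-4 + 1743) - 1 = 1739 - 1 = 1738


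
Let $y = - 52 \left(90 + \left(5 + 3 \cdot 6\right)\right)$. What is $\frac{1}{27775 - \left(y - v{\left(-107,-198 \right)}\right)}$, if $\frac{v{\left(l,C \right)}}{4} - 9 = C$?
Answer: $\frac{1}{32895} \approx 3.04 \cdot 10^{-5}$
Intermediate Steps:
$v{\left(l,C \right)} = 36 + 4 C$
$y = -5876$ ($y = - 52 \left(90 + \left(5 + 18\right)\right) = - 52 \left(90 + 23\right) = \left(-52\right) 113 = -5876$)
$\frac{1}{27775 - \left(y - v{\left(-107,-198 \right)}\right)} = \frac{1}{27775 + \left(\left(36 + 4 \left(-198\right)\right) - -5876\right)} = \frac{1}{27775 + \left(\left(36 - 792\right) + 5876\right)} = \frac{1}{27775 + \left(-756 + 5876\right)} = \frac{1}{27775 + 5120} = \frac{1}{32895}$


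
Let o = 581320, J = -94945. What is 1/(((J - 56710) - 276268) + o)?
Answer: 1/153397 ≈ 6.5190e-6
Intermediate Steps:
1/(((J - 56710) - 276268) + o) = 1/(((-94945 - 56710) - 276268) + 581320) = 1/((-151655 - 276268) + 581320) = 1/(-427923 + 581320) = 1/153397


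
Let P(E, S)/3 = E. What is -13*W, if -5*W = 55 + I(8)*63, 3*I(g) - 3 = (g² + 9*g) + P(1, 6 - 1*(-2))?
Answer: 39481/5 ≈ 7896.2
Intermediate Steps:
P(E, S) = 3*E
I(g) = 2 + 3*g + g²/3 (I(g) = 1 + ((g² + 9*g) + 3*1)/3 = 1 + ((g² + 9*g) + 3)/3 = 1 + (3 + g² + 9*g)/3 = 1 + (1 + 3*g + g²/3) = 2 + 3*g + g²/3)
W = -3037/5 (W = -(55 + (2 + 3*8 + (⅓)*8²)*63)/5 = -(55 + (2 + 24 + (⅓)*64)*63)/5 = -(55 + (2 + 24 + 64/3)*63)/5 = -(55 + (142/3)*63)/5 = -(55 + 2982)/5 = -⅕*3037 = -3037/5 ≈ -607.40)
-13*W = -13*(-3037/5) = 39481/5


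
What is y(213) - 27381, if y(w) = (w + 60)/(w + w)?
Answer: -3888011/142 ≈ -27380.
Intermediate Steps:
y(w) = (60 + w)/(2*w) (y(w) = (60 + w)/((2*w)) = (60 + w)*(1/(2*w)) = (60 + w)/(2*w))
y(213) - 27381 = (1/2)*(60 + 213)/213 - 27381 = (1/2)*(1/213)*273 - 27381 = 91/142 - 27381 = -3888011/142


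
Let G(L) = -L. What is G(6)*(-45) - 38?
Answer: 232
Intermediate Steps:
G(6)*(-45) - 38 = -1*6*(-45) - 38 = -6*(-45) - 38 = 270 - 38 = 232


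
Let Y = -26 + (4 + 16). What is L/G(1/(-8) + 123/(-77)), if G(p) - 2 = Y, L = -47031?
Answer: 47031/4 ≈ 11758.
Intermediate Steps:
Y = -6 (Y = -26 + 20 = -6)
G(p) = -4 (G(p) = 2 - 6 = -4)
L/G(1/(-8) + 123/(-77)) = -47031/(-4) = -47031*(-¼) = 47031/4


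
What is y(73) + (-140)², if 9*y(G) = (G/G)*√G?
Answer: 19600 + √73/9 ≈ 19601.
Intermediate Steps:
y(G) = √G/9 (y(G) = ((G/G)*√G)/9 = (1*√G)/9 = √G/9)
y(73) + (-140)² = √73/9 + (-140)² = √73/9 + 19600 = 19600 + √73/9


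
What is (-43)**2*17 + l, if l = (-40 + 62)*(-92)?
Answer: 29409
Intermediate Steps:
l = -2024 (l = 22*(-92) = -2024)
(-43)**2*17 + l = (-43)**2*17 - 2024 = 1849*17 - 2024 = 31433 - 2024 = 29409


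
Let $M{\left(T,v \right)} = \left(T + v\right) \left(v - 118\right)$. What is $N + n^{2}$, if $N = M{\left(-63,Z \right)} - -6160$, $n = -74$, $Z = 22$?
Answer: $15572$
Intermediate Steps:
$M{\left(T,v \right)} = \left(-118 + v\right) \left(T + v\right)$ ($M{\left(T,v \right)} = \left(T + v\right) \left(-118 + v\right) = \left(-118 + v\right) \left(T + v\right)$)
$N = 10096$ ($N = \left(22^{2} - -7434 - 2596 - 1386\right) - -6160 = \left(484 + 7434 - 2596 - 1386\right) + 6160 = 3936 + 6160 = 10096$)
$N + n^{2} = 10096 + \left(-74\right)^{2} = 10096 + 5476 = 15572$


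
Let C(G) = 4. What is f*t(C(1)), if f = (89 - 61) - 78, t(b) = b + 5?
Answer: -450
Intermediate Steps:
t(b) = 5 + b
f = -50 (f = 28 - 78 = -50)
f*t(C(1)) = -50*(5 + 4) = -50*9 = -450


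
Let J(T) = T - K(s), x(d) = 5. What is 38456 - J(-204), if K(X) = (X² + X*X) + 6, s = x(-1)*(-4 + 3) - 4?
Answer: 38828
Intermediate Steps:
s = -9 (s = 5*(-4 + 3) - 4 = 5*(-1) - 4 = -5 - 4 = -9)
K(X) = 6 + 2*X² (K(X) = (X² + X²) + 6 = 2*X² + 6 = 6 + 2*X²)
J(T) = -168 + T (J(T) = T - (6 + 2*(-9)²) = T - (6 + 2*81) = T - (6 + 162) = T - 1*168 = T - 168 = -168 + T)
38456 - J(-204) = 38456 - (-168 - 204) = 38456 - 1*(-372) = 38456 + 372 = 38828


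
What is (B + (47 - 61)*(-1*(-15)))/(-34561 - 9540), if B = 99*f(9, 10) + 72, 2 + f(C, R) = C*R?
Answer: -8574/44101 ≈ -0.19442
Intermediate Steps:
f(C, R) = -2 + C*R
B = 8784 (B = 99*(-2 + 9*10) + 72 = 99*(-2 + 90) + 72 = 99*88 + 72 = 8712 + 72 = 8784)
(B + (47 - 61)*(-1*(-15)))/(-34561 - 9540) = (8784 + (47 - 61)*(-1*(-15)))/(-34561 - 9540) = (8784 - 14*15)/(-44101) = (8784 - 210)*(-1/44101) = 8574*(-1/44101) = -8574/44101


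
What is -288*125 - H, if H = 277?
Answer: -36277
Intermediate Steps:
-288*125 - H = -288*125 - 1*277 = -36000 - 277 = -36277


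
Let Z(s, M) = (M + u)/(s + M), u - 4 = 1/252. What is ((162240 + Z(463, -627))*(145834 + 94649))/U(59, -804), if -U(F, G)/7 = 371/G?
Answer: 36012263911169705/2981356 ≈ 1.2079e+10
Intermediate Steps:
u = 1009/252 (u = 4 + 1/252 = 1009/252 ≈ 4.0040)
Z(s, M) = (1009/252 + M)/(M + s) (Z(s, M) = (M + 1009/252)/(s + M) = (1009/252 + M)/(M + s))
U(F, G) = -2597/G
((162240 + Z(463, -627))*(145834 + 94649))/U(59, -804) = ((162240 + (1009/252 - 627)/(-627 + 463))*(145834 + 94649))/((-2597/(-804))) = ((162240 - 156995/252/(-164))*240483)/((-2597*(-1/804))) = ((162240 - 1/164*(-156995/252))*240483)/(2597/804) = ((162240 + 156995/41328)*240483)*(804/2597) = ((6705211715/41328)*240483)*(804/2597) = (537496476286115/13776)*(804/2597) = 36012263911169705/2981356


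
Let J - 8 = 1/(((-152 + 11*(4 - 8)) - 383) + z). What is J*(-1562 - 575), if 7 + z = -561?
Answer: -19606975/1147 ≈ -17094.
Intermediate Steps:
z = -568 (z = -7 - 561 = -568)
J = 9175/1147 (J = 8 + 1/(((-152 + 11*(4 - 8)) - 383) - 568) = 8 + 1/(((-152 + 11*(-4)) - 383) - 568) = 8 + 1/(((-152 - 44) - 383) - 568) = 8 + 1/((-196 - 383) - 568) = 8 + 1/(-579 - 568) = 8 + 1/(-1147) = 8 - 1/1147 = 9175/1147 ≈ 7.9991)
J*(-1562 - 575) = 9175*(-1562 - 575)/1147 = (9175/1147)*(-2137) = -19606975/1147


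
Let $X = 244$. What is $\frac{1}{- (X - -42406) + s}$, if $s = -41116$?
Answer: $- \frac{1}{83766} \approx -1.1938 \cdot 10^{-5}$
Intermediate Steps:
$\frac{1}{- (X - -42406) + s} = \frac{1}{- (244 - -42406) - 41116} = \frac{1}{- (244 + 42406) - 41116} = \frac{1}{\left(-1\right) 42650 - 41116} = \frac{1}{-42650 - 41116} = \frac{1}{-83766} = - \frac{1}{83766}$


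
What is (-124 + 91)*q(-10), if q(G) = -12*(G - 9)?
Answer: -7524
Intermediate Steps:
q(G) = 108 - 12*G (q(G) = -12*(-9 + G) = 108 - 12*G)
(-124 + 91)*q(-10) = (-124 + 91)*(108 - 12*(-10)) = -33*(108 + 120) = -33*228 = -7524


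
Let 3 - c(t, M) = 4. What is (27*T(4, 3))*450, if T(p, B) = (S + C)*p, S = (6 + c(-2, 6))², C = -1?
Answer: 1166400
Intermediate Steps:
c(t, M) = -1 (c(t, M) = 3 - 1*4 = 3 - 4 = -1)
S = 25 (S = (6 - 1)² = 5² = 25)
T(p, B) = 24*p (T(p, B) = (25 - 1)*p = 24*p)
(27*T(4, 3))*450 = (27*(24*4))*450 = (27*96)*450 = 2592*450 = 1166400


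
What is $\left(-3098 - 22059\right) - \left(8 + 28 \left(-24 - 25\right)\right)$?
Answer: $-23793$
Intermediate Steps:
$\left(-3098 - 22059\right) - \left(8 + 28 \left(-24 - 25\right)\right) = -25157 - \left(8 + 28 \left(-24 - 25\right)\right) = -25157 - -1364 = -25157 + \left(1372 - 8\right) = -25157 + 1364 = -23793$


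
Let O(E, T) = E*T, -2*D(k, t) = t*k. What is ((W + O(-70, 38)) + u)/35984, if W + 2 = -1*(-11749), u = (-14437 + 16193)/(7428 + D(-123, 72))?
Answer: 26934307/106656576 ≈ 0.25253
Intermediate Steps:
D(k, t) = -k*t/2 (D(k, t) = -t*k/2 = -k*t/2)
u = 439/2964 (u = (-14437 + 16193)/(7428 - 1/2*(-123)*72) = 1756/(7428 + 4428) = 1756/11856 = 1756*(1/11856) = 439/2964 ≈ 0.14811)
W = 11747 (W = -2 - 1*(-11749) = -2 + 11749 = 11747)
((W + O(-70, 38)) + u)/35984 = ((11747 - 70*38) + 439/2964)/35984 = ((11747 - 2660) + 439/2964)*(1/35984) = (9087 + 439/2964)*(1/35984) = (26934307/2964)*(1/35984) = 26934307/106656576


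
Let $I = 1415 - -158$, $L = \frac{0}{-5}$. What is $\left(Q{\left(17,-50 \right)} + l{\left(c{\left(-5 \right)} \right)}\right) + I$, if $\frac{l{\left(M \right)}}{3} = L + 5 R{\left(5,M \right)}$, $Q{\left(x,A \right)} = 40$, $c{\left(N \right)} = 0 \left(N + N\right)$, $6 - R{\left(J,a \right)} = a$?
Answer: $1703$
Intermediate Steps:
$L = 0$ ($L = 0 \left(- \frac{1}{5}\right) = 0$)
$R{\left(J,a \right)} = 6 - a$
$c{\left(N \right)} = 0$ ($c{\left(N \right)} = 0 \cdot 2 N = 0$)
$l{\left(M \right)} = 90 - 15 M$ ($l{\left(M \right)} = 3 \left(0 + 5 \left(6 - M\right)\right) = 3 \left(0 - \left(-30 + 5 M\right)\right) = 3 \left(30 - 5 M\right) = 90 - 15 M$)
$I = 1573$ ($I = 1415 + 158 = 1573$)
$\left(Q{\left(17,-50 \right)} + l{\left(c{\left(-5 \right)} \right)}\right) + I = \left(40 + \left(90 - 0\right)\right) + 1573 = \left(40 + \left(90 + 0\right)\right) + 1573 = \left(40 + 90\right) + 1573 = 130 + 1573 = 1703$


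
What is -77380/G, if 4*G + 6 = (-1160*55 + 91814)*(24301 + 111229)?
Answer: -154760/1898368707 ≈ -8.1523e-5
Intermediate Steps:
G = 1898368707/2 (G = -3/2 + ((-1160*55 + 91814)*(24301 + 111229))/4 = -3/2 + ((-63800 + 91814)*135530)/4 = -3/2 + (28014*135530)/4 = -3/2 + (¼)*3796737420 = -3/2 + 949184355 = 1898368707/2 ≈ 9.4918e+8)
-77380/G = -77380/1898368707/2 = -77380*2/1898368707 = -154760/1898368707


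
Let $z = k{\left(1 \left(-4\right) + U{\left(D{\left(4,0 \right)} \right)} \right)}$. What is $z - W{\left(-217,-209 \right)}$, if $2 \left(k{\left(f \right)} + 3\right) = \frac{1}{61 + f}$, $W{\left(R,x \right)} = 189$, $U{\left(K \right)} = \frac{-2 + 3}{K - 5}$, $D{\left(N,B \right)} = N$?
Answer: $- \frac{21503}{112} \approx -191.99$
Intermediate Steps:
$U{\left(K \right)} = \frac{1}{-5 + K}$ ($U{\left(K \right)} = 1 \frac{1}{-5 + K} = \frac{1}{-5 + K}$)
$k{\left(f \right)} = -3 + \frac{1}{2 \left(61 + f\right)}$
$z = - \frac{335}{112}$ ($z = \frac{-365 - 6 \left(1 \left(-4\right) + \frac{1}{-5 + 4}\right)}{2 \left(61 + \left(1 \left(-4\right) + \frac{1}{-5 + 4}\right)\right)} = \frac{-365 - 6 \left(-4 + \frac{1}{-1}\right)}{2 \left(61 - \left(4 - \frac{1}{-1}\right)\right)} = \frac{-365 - 6 \left(-4 - 1\right)}{2 \left(61 - 5\right)} = \frac{-365 - -30}{2 \left(61 - 5\right)} = \frac{-365 + 30}{2 \cdot 56} = \frac{1}{2} \cdot \frac{1}{56} \left(-335\right) = - \frac{335}{112} \approx -2.9911$)
$z - W{\left(-217,-209 \right)} = - \frac{335}{112} - 189 = - \frac{21503}{112}$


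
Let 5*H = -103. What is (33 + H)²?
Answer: 3844/25 ≈ 153.76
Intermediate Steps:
H = -103/5 (H = (⅕)*(-103) = -103/5 ≈ -20.600)
(33 + H)² = (33 - 103/5)² = (62/5)² = 3844/25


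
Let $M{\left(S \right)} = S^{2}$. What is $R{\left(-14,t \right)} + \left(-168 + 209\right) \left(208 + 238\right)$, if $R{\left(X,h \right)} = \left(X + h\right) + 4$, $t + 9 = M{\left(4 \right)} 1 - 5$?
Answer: $18278$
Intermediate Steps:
$t = 2$ ($t = -9 - \left(5 - 4^{2} \cdot 1\right) = -9 + \left(16 \cdot 1 - 5\right) = -9 + \left(16 - 5\right) = -9 + 11 = 2$)
$R{\left(X,h \right)} = 4 + X + h$
$R{\left(-14,t \right)} + \left(-168 + 209\right) \left(208 + 238\right) = \left(4 - 14 + 2\right) + \left(-168 + 209\right) \left(208 + 238\right) = -8 + 41 \cdot 446 = -8 + 18286 = 18278$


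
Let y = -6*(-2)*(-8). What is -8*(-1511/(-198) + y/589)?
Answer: -3483884/58311 ≈ -59.747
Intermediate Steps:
y = -96 (y = 12*(-8) = -96)
-8*(-1511/(-198) + y/589) = -8*(-1511/(-198) - 96/589) = -8*(-1511*(-1/198) - 96*1/589) = -8*(1511/198 - 96/589) = -8*870971/116622 = -3483884/58311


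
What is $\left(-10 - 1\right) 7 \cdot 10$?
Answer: $-770$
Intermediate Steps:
$\left(-10 - 1\right) 7 \cdot 10 = \left(-11\right) 7 \cdot 10 = \left(-77\right) 10 = -770$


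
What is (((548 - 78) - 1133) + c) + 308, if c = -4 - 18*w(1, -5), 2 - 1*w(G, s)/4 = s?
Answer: -863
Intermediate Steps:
w(G, s) = 8 - 4*s
c = -508 (c = -4 - 18*(8 - 4*(-5)) = -4 - 18*(8 + 20) = -4 - 18*28 = -4 - 504 = -508)
(((548 - 78) - 1133) + c) + 308 = (((548 - 78) - 1133) - 508) + 308 = ((470 - 1133) - 508) + 308 = (-663 - 508) + 308 = -1171 + 308 = -863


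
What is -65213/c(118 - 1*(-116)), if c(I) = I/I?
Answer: -65213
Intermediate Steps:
c(I) = 1
-65213/c(118 - 1*(-116)) = -65213/1 = -65213*1 = -65213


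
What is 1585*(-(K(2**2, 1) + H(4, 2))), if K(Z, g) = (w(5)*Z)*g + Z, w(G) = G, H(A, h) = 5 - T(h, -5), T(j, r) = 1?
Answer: -44380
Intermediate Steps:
H(A, h) = 4 (H(A, h) = 5 - 1*1 = 5 - 1 = 4)
K(Z, g) = Z + 5*Z*g (K(Z, g) = (5*Z)*g + Z = 5*Z*g + Z = Z + 5*Z*g)
1585*(-(K(2**2, 1) + H(4, 2))) = 1585*(-(2**2*(1 + 5*1) + 4)) = 1585*(-(4*(1 + 5) + 4)) = 1585*(-(4*6 + 4)) = 1585*(-(24 + 4)) = 1585*(-1*28) = 1585*(-28) = -44380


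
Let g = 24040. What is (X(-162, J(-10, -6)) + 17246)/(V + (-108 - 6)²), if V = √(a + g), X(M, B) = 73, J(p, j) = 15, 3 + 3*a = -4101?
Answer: 56269431/42218336 - 17319*√1417/42218336 ≈ 1.3174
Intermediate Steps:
a = -1368 (a = -1 + (⅓)*(-4101) = -1 - 1367 = -1368)
V = 4*√1417 (V = √(-1368 + 24040) = √22672 = 4*√1417 ≈ 150.57)
(X(-162, J(-10, -6)) + 17246)/(V + (-108 - 6)²) = (73 + 17246)/(4*√1417 + (-108 - 6)²) = 17319/(4*√1417 + (-114)²) = 17319/(4*√1417 + 12996) = 17319/(12996 + 4*√1417)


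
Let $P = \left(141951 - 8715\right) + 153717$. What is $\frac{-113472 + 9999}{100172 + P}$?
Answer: $- \frac{103473}{387125} \approx -0.26729$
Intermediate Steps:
$P = 286953$ ($P = 133236 + 153717 = 286953$)
$\frac{-113472 + 9999}{100172 + P} = \frac{-113472 + 9999}{100172 + 286953} = - \frac{103473}{387125}$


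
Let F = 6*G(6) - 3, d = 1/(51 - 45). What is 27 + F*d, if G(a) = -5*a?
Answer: -7/2 ≈ -3.5000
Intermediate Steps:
d = ⅙ (d = 1/6 = ⅙ ≈ 0.16667)
F = -183 (F = 6*(-5*6) - 3 = 6*(-30) - 3 = -180 - 3 = -183)
27 + F*d = 27 - 183*⅙ = 27 - 61/2 = -7/2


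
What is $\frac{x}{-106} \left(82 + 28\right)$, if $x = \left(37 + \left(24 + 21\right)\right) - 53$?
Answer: $- \frac{1595}{53} \approx -30.094$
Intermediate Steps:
$x = 29$ ($x = \left(37 + 45\right) - 53 = 82 - 53 = 29$)
$\frac{x}{-106} \left(82 + 28\right) = \frac{29}{-106} \left(82 + 28\right) = 29 \left(- \frac{1}{106}\right) 110 = \left(- \frac{29}{106}\right) 110 = - \frac{1595}{53}$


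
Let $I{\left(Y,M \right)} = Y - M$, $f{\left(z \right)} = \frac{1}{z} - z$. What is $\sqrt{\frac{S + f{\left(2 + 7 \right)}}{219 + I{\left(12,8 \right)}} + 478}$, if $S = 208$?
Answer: $\frac{\sqrt{214333774}}{669} \approx 21.884$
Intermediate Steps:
$\sqrt{\frac{S + f{\left(2 + 7 \right)}}{219 + I{\left(12,8 \right)}} + 478} = \sqrt{\frac{208 + \left(\frac{1}{2 + 7} - \left(2 + 7\right)\right)}{219 + \left(12 - 8\right)} + 478} = \sqrt{\frac{208 + \left(\frac{1}{9} - 9\right)}{219 + \left(12 - 8\right)} + 478} = \sqrt{\frac{208 + \left(\frac{1}{9} - 9\right)}{219 + 4} + 478} = \sqrt{\frac{208 - \frac{80}{9}}{223} + 478} = \sqrt{\frac{1792}{9} \cdot \frac{1}{223} + 478} = \sqrt{\frac{1792}{2007} + 478} = \sqrt{\frac{961138}{2007}} = \frac{\sqrt{214333774}}{669}$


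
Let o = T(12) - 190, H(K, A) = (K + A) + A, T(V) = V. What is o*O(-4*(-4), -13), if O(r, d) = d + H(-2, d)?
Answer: 7298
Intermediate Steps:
H(K, A) = K + 2*A (H(K, A) = (A + K) + A = K + 2*A)
o = -178 (o = 12 - 190 = -178)
O(r, d) = -2 + 3*d (O(r, d) = d + (-2 + 2*d) = -2 + 3*d)
o*O(-4*(-4), -13) = -178*(-2 + 3*(-13)) = -178*(-2 - 39) = -178*(-41) = 7298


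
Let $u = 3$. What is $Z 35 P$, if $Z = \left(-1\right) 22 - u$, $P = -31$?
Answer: $27125$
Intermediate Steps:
$Z = -25$ ($Z = \left(-1\right) 22 - 3 = -22 - 3 = -25$)
$Z 35 P = \left(-25\right) 35 \left(-31\right) = \left(-875\right) \left(-31\right) = 27125$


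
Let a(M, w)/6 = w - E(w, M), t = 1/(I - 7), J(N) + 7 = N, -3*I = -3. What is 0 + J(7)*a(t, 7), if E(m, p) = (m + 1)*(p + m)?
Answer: 0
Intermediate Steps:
I = 1 (I = -1/3*(-3) = 1)
J(N) = -7 + N
t = -1/6 (t = 1/(1 - 7) = 1/(-6) = -1/6 ≈ -0.16667)
E(m, p) = (1 + m)*(m + p)
a(M, w) = -6*M - 6*w**2 - 6*M*w (a(M, w) = 6*(w - (w + M + w**2 + w*M)) = 6*(w - (w + M + w**2 + M*w)) = 6*(w - (M + w + w**2 + M*w)) = 6*(w + (-M - w - w**2 - M*w)) = 6*(-M - w**2 - M*w) = -6*M - 6*w**2 - 6*M*w)
0 + J(7)*a(t, 7) = 0 + (-7 + 7)*(-6*(-1/6) - 6*7**2 - 6*(-1/6)*7) = 0 + 0*(1 - 6*49 + 7) = 0 + 0*(1 - 294 + 7) = 0 + 0*(-286) = 0 + 0 = 0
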